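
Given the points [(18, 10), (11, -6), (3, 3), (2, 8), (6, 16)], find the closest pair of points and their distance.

Computing all pairwise distances among 5 points:

d((18, 10), (11, -6)) = 17.4642
d((18, 10), (3, 3)) = 16.5529
d((18, 10), (2, 8)) = 16.1245
d((18, 10), (6, 16)) = 13.4164
d((11, -6), (3, 3)) = 12.0416
d((11, -6), (2, 8)) = 16.6433
d((11, -6), (6, 16)) = 22.561
d((3, 3), (2, 8)) = 5.099 <-- minimum
d((3, 3), (6, 16)) = 13.3417
d((2, 8), (6, 16)) = 8.9443

Closest pair: (3, 3) and (2, 8) with distance 5.099

The closest pair is (3, 3) and (2, 8) with Euclidean distance 5.099. For 5 points, brute-force pairwise comparison is shown above. For large n, the divide-and-conquer algorithm (sort by x, recurse on halves, check the dividing strip) achieves O(n log n).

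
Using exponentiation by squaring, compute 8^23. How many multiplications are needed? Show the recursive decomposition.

Computing 8^23 by squaring (build up from 8^1; each line after the first costs one multiplication):

8^1 = 8
8^2 = (8^1)^2 = 8^2 = 64
8^4 = (8^2)^2 = 64^2 = 4096
8^5 = 8 * 8^4 = 8 * 4096 = 32768
8^10 = (8^5)^2 = 32768^2 = 1073741824
8^11 = 8 * 8^10 = 8 * 1073741824 = 8589934592
8^22 = (8^11)^2 = 8589934592^2 = 73786976294838206464
8^23 = 8 * 8^22 = 8 * 73786976294838206464 = 590295810358705651712

Result: 590295810358705651712
Multiplications needed: 7 (7 lines after 8^1)

8^23 = 590295810358705651712. Using exponentiation by squaring, this requires 7 multiplications. The key idea: if the exponent is even, square the half-power; if odd, multiply by the base once.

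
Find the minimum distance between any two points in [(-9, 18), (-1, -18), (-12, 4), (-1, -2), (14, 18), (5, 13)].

Computing all pairwise distances among 6 points:

d((-9, 18), (-1, -18)) = 36.8782
d((-9, 18), (-12, 4)) = 14.3178
d((-9, 18), (-1, -2)) = 21.5407
d((-9, 18), (14, 18)) = 23.0
d((-9, 18), (5, 13)) = 14.8661
d((-1, -18), (-12, 4)) = 24.5967
d((-1, -18), (-1, -2)) = 16.0
d((-1, -18), (14, 18)) = 39.0
d((-1, -18), (5, 13)) = 31.5753
d((-12, 4), (-1, -2)) = 12.53
d((-12, 4), (14, 18)) = 29.5296
d((-12, 4), (5, 13)) = 19.2354
d((-1, -2), (14, 18)) = 25.0
d((-1, -2), (5, 13)) = 16.1555
d((14, 18), (5, 13)) = 10.2956 <-- minimum

Closest pair: (14, 18) and (5, 13) with distance 10.2956

The closest pair is (14, 18) and (5, 13) with Euclidean distance 10.2956. For 6 points, brute-force pairwise comparison is shown above. For large n, the divide-and-conquer algorithm (sort by x, recurse on halves, check the dividing strip) achieves O(n log n).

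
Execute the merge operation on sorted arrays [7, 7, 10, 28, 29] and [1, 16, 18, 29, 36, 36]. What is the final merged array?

Merging process:

Compare 7 vs 1: take 1 from right. Merged: [1]
Compare 7 vs 16: take 7 from left. Merged: [1, 7]
Compare 7 vs 16: take 7 from left. Merged: [1, 7, 7]
Compare 10 vs 16: take 10 from left. Merged: [1, 7, 7, 10]
Compare 28 vs 16: take 16 from right. Merged: [1, 7, 7, 10, 16]
Compare 28 vs 18: take 18 from right. Merged: [1, 7, 7, 10, 16, 18]
Compare 28 vs 29: take 28 from left. Merged: [1, 7, 7, 10, 16, 18, 28]
Compare 29 vs 29: take 29 from left. Merged: [1, 7, 7, 10, 16, 18, 28, 29]
Append remaining from right: [29, 36, 36]. Merged: [1, 7, 7, 10, 16, 18, 28, 29, 29, 36, 36]

Final merged array: [1, 7, 7, 10, 16, 18, 28, 29, 29, 36, 36]
Total comparisons: 8

The merged array is [1, 7, 7, 10, 16, 18, 28, 29, 29, 36, 36], requiring 8 comparisons. The merge step runs in O(n) time where n is the total number of elements.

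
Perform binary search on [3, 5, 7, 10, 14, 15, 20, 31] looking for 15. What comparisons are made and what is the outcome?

Binary search for 15 in [3, 5, 7, 10, 14, 15, 20, 31]:

lo=0, hi=7, mid=3, arr[mid]=10 -> 10 < 15, search right half
lo=4, hi=7, mid=5, arr[mid]=15 -> Found target at index 5!

Binary search finds 15 at index 5 after 2 comparisons. The search repeatedly halves the search space by comparing with the middle element.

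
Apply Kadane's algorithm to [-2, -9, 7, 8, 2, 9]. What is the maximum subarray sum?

Using Kadane's algorithm on [-2, -9, 7, 8, 2, 9]:

Scanning through the array:
Position 1 (value -9): max_ending_here = -9, max_so_far = -2
Position 2 (value 7): max_ending_here = 7, max_so_far = 7
Position 3 (value 8): max_ending_here = 15, max_so_far = 15
Position 4 (value 2): max_ending_here = 17, max_so_far = 17
Position 5 (value 9): max_ending_here = 26, max_so_far = 26

Maximum subarray: [7, 8, 2, 9]
Maximum sum: 26

The maximum subarray is [7, 8, 2, 9] with sum 26. This subarray runs from index 2 to index 5.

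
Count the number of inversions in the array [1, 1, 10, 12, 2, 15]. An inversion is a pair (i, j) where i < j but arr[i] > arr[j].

Finding inversions in [1, 1, 10, 12, 2, 15]:

(2, 4): arr[2]=10 > arr[4]=2
(3, 4): arr[3]=12 > arr[4]=2

Total inversions: 2

The array has 2 inversion(s): (2,4), (3,4). Each pair (i,j) satisfies i < j and arr[i] > arr[j].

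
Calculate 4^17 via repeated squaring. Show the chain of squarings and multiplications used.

Computing 4^17 by squaring (build up from 4^1; each line after the first costs one multiplication):

4^1 = 4
4^2 = (4^1)^2 = 4^2 = 16
4^4 = (4^2)^2 = 16^2 = 256
4^8 = (4^4)^2 = 256^2 = 65536
4^16 = (4^8)^2 = 65536^2 = 4294967296
4^17 = 4 * 4^16 = 4 * 4294967296 = 17179869184

Result: 17179869184
Multiplications needed: 5 (5 lines after 4^1)

4^17 = 17179869184. Using exponentiation by squaring, this requires 5 multiplications. The key idea: if the exponent is even, square the half-power; if odd, multiply by the base once.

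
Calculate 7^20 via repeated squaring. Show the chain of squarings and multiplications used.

Computing 7^20 by squaring (build up from 7^1; each line after the first costs one multiplication):

7^1 = 7
7^2 = (7^1)^2 = 7^2 = 49
7^4 = (7^2)^2 = 49^2 = 2401
7^5 = 7 * 7^4 = 7 * 2401 = 16807
7^10 = (7^5)^2 = 16807^2 = 282475249
7^20 = (7^10)^2 = 282475249^2 = 79792266297612001

Result: 79792266297612001
Multiplications needed: 5 (5 lines after 7^1)

7^20 = 79792266297612001. Using exponentiation by squaring, this requires 5 multiplications. The key idea: if the exponent is even, square the half-power; if odd, multiply by the base once.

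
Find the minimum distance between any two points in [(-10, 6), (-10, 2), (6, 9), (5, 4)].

Computing all pairwise distances among 4 points:

d((-10, 6), (-10, 2)) = 4.0 <-- minimum
d((-10, 6), (6, 9)) = 16.2788
d((-10, 6), (5, 4)) = 15.1327
d((-10, 2), (6, 9)) = 17.4642
d((-10, 2), (5, 4)) = 15.1327
d((6, 9), (5, 4)) = 5.099

Closest pair: (-10, 6) and (-10, 2) with distance 4.0

The closest pair is (-10, 6) and (-10, 2) with Euclidean distance 4.0. For 4 points, brute-force pairwise comparison is shown above. For large n, the divide-and-conquer algorithm (sort by x, recurse on halves, check the dividing strip) achieves O(n log n).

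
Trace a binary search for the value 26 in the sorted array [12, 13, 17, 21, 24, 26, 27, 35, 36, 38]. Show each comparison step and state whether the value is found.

Binary search for 26 in [12, 13, 17, 21, 24, 26, 27, 35, 36, 38]:

lo=0, hi=9, mid=4, arr[mid]=24 -> 24 < 26, search right half
lo=5, hi=9, mid=7, arr[mid]=35 -> 35 > 26, search left half
lo=5, hi=6, mid=5, arr[mid]=26 -> Found target at index 5!

Binary search finds 26 at index 5 after 3 comparisons. The search repeatedly halves the search space by comparing with the middle element.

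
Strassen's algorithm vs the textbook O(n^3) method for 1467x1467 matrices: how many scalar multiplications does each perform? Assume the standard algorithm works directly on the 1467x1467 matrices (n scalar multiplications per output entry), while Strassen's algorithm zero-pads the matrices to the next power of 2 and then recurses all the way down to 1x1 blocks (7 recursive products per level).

Matrix multiplication for 1467x1467 matrices:

Strassen's algorithm requires power-of-2 dimensions. Pad 1467x1467 to 2048x2048 (next power of 2).

Standard algorithm: 1467^3 = 3157114563 multiplications
Strassen's algorithm: 7^(log2(2048)) = 7^11 = 1977326743 multiplications
Savings: 3157114563 - 1977326743 = 1179787820 multiplications

Standard: 3157114563 multiplications (1467^3). Strassen: 1977326743 multiplications (7^11, after padding to 2048x2048). Strassen reduces 8 recursive multiplications to 7 at each level.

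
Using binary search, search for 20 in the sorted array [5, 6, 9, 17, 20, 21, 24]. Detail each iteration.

Binary search for 20 in [5, 6, 9, 17, 20, 21, 24]:

lo=0, hi=6, mid=3, arr[mid]=17 -> 17 < 20, search right half
lo=4, hi=6, mid=5, arr[mid]=21 -> 21 > 20, search left half
lo=4, hi=4, mid=4, arr[mid]=20 -> Found target at index 4!

Binary search finds 20 at index 4 after 3 comparisons. The search repeatedly halves the search space by comparing with the middle element.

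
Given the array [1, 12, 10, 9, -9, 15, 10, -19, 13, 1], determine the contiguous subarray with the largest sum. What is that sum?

Using Kadane's algorithm on [1, 12, 10, 9, -9, 15, 10, -19, 13, 1]:

Scanning through the array:
Position 1 (value 12): max_ending_here = 13, max_so_far = 13
Position 2 (value 10): max_ending_here = 23, max_so_far = 23
Position 3 (value 9): max_ending_here = 32, max_so_far = 32
Position 4 (value -9): max_ending_here = 23, max_so_far = 32
Position 5 (value 15): max_ending_here = 38, max_so_far = 38
Position 6 (value 10): max_ending_here = 48, max_so_far = 48
Position 7 (value -19): max_ending_here = 29, max_so_far = 48
Position 8 (value 13): max_ending_here = 42, max_so_far = 48
Position 9 (value 1): max_ending_here = 43, max_so_far = 48

Maximum subarray: [1, 12, 10, 9, -9, 15, 10]
Maximum sum: 48

The maximum subarray is [1, 12, 10, 9, -9, 15, 10] with sum 48. This subarray runs from index 0 to index 6.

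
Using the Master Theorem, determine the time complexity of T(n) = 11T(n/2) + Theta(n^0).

Master Theorem for T(n) = 11T(n/2) + O(n^0):

a = 11, b = 2, c = 0
log_b(a) = log_2(11) = 3.4594

Case 1: c = 0 < log_2(11) = 3.4594
T(n) = O(n^(log_2 11))

For T(n) = 11T(n/2) + O(n^0): log_2(11) = 3.4594. This is Case 1 of the Master Theorem (c < log_b(a), work dominated by leaves), giving O(n^(log_2 11)).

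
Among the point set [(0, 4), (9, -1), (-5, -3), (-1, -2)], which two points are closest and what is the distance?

Computing all pairwise distances among 4 points:

d((0, 4), (9, -1)) = 10.2956
d((0, 4), (-5, -3)) = 8.6023
d((0, 4), (-1, -2)) = 6.0828
d((9, -1), (-5, -3)) = 14.1421
d((9, -1), (-1, -2)) = 10.0499
d((-5, -3), (-1, -2)) = 4.1231 <-- minimum

Closest pair: (-5, -3) and (-1, -2) with distance 4.1231

The closest pair is (-5, -3) and (-1, -2) with Euclidean distance 4.1231. For 4 points, brute-force pairwise comparison is shown above. For large n, the divide-and-conquer algorithm (sort by x, recurse on halves, check the dividing strip) achieves O(n log n).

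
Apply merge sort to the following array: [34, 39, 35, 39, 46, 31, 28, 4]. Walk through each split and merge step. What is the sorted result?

Merge sort trace:

Split: [34, 39, 35, 39, 46, 31, 28, 4] -> [34, 39, 35, 39] and [46, 31, 28, 4]
  Split: [34, 39, 35, 39] -> [34, 39] and [35, 39]
    Split: [34, 39] -> [34] and [39]
    Merge: [34] + [39] -> [34, 39]
    Split: [35, 39] -> [35] and [39]
    Merge: [35] + [39] -> [35, 39]
  Merge: [34, 39] + [35, 39] -> [34, 35, 39, 39]
  Split: [46, 31, 28, 4] -> [46, 31] and [28, 4]
    Split: [46, 31] -> [46] and [31]
    Merge: [46] + [31] -> [31, 46]
    Split: [28, 4] -> [28] and [4]
    Merge: [28] + [4] -> [4, 28]
  Merge: [31, 46] + [4, 28] -> [4, 28, 31, 46]
Merge: [34, 35, 39, 39] + [4, 28, 31, 46] -> [4, 28, 31, 34, 35, 39, 39, 46]

Final sorted array: [4, 28, 31, 34, 35, 39, 39, 46]

The merge sort proceeds by recursively splitting the array and merging sorted halves.
After all merges, the sorted array is [4, 28, 31, 34, 35, 39, 39, 46].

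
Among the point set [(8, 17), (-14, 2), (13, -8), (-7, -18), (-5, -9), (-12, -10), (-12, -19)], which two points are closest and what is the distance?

Computing all pairwise distances among 7 points:

d((8, 17), (-14, 2)) = 26.6271
d((8, 17), (13, -8)) = 25.4951
d((8, 17), (-7, -18)) = 38.0789
d((8, 17), (-5, -9)) = 29.0689
d((8, 17), (-12, -10)) = 33.6006
d((8, 17), (-12, -19)) = 41.1825
d((-14, 2), (13, -8)) = 28.7924
d((-14, 2), (-7, -18)) = 21.1896
d((-14, 2), (-5, -9)) = 14.2127
d((-14, 2), (-12, -10)) = 12.1655
d((-14, 2), (-12, -19)) = 21.095
d((13, -8), (-7, -18)) = 22.3607
d((13, -8), (-5, -9)) = 18.0278
d((13, -8), (-12, -10)) = 25.0799
d((13, -8), (-12, -19)) = 27.313
d((-7, -18), (-5, -9)) = 9.2195
d((-7, -18), (-12, -10)) = 9.434
d((-7, -18), (-12, -19)) = 5.099 <-- minimum
d((-5, -9), (-12, -10)) = 7.0711
d((-5, -9), (-12, -19)) = 12.2066
d((-12, -10), (-12, -19)) = 9.0

Closest pair: (-7, -18) and (-12, -19) with distance 5.099

The closest pair is (-7, -18) and (-12, -19) with Euclidean distance 5.099. For 7 points, brute-force pairwise comparison is shown above. For large n, the divide-and-conquer algorithm (sort by x, recurse on halves, check the dividing strip) achieves O(n log n).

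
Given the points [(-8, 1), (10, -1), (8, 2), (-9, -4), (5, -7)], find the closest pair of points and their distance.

Computing all pairwise distances among 5 points:

d((-8, 1), (10, -1)) = 18.1108
d((-8, 1), (8, 2)) = 16.0312
d((-8, 1), (-9, -4)) = 5.099
d((-8, 1), (5, -7)) = 15.2643
d((10, -1), (8, 2)) = 3.6056 <-- minimum
d((10, -1), (-9, -4)) = 19.2354
d((10, -1), (5, -7)) = 7.8102
d((8, 2), (-9, -4)) = 18.0278
d((8, 2), (5, -7)) = 9.4868
d((-9, -4), (5, -7)) = 14.3178

Closest pair: (10, -1) and (8, 2) with distance 3.6056

The closest pair is (10, -1) and (8, 2) with Euclidean distance 3.6056. For 5 points, brute-force pairwise comparison is shown above. For large n, the divide-and-conquer algorithm (sort by x, recurse on halves, check the dividing strip) achieves O(n log n).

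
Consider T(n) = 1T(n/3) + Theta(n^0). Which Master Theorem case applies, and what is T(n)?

Master Theorem for T(n) = 1T(n/3) + O(n^0):

a = 1, b = 3, c = 0
log_b(a) = log_3(1) = 0.0000

Case 2: c = 0 = log_3(1) = 0.0000
T(n) = O(n^0 log n) = O(log n)

For T(n) = 1T(n/3) + O(n^0): log_3(1) = 0.0000. This is Case 2 of the Master Theorem (c = log_b(a), equal work at all levels), giving O(log n).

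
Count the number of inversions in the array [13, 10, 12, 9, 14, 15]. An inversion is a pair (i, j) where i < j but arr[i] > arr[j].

Finding inversions in [13, 10, 12, 9, 14, 15]:

(0, 1): arr[0]=13 > arr[1]=10
(0, 2): arr[0]=13 > arr[2]=12
(0, 3): arr[0]=13 > arr[3]=9
(1, 3): arr[1]=10 > arr[3]=9
(2, 3): arr[2]=12 > arr[3]=9

Total inversions: 5

The array has 5 inversion(s): (0,1), (0,2), (0,3), (1,3), (2,3). Each pair (i,j) satisfies i < j and arr[i] > arr[j].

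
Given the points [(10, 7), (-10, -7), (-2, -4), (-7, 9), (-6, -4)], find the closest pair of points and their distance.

Computing all pairwise distances among 5 points:

d((10, 7), (-10, -7)) = 24.4131
d((10, 7), (-2, -4)) = 16.2788
d((10, 7), (-7, 9)) = 17.1172
d((10, 7), (-6, -4)) = 19.4165
d((-10, -7), (-2, -4)) = 8.544
d((-10, -7), (-7, 9)) = 16.2788
d((-10, -7), (-6, -4)) = 5.0
d((-2, -4), (-7, 9)) = 13.9284
d((-2, -4), (-6, -4)) = 4.0 <-- minimum
d((-7, 9), (-6, -4)) = 13.0384

Closest pair: (-2, -4) and (-6, -4) with distance 4.0

The closest pair is (-2, -4) and (-6, -4) with Euclidean distance 4.0. For 5 points, brute-force pairwise comparison is shown above. For large n, the divide-and-conquer algorithm (sort by x, recurse on halves, check the dividing strip) achieves O(n log n).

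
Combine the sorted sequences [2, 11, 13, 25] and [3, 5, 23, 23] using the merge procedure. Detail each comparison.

Merging process:

Compare 2 vs 3: take 2 from left. Merged: [2]
Compare 11 vs 3: take 3 from right. Merged: [2, 3]
Compare 11 vs 5: take 5 from right. Merged: [2, 3, 5]
Compare 11 vs 23: take 11 from left. Merged: [2, 3, 5, 11]
Compare 13 vs 23: take 13 from left. Merged: [2, 3, 5, 11, 13]
Compare 25 vs 23: take 23 from right. Merged: [2, 3, 5, 11, 13, 23]
Compare 25 vs 23: take 23 from right. Merged: [2, 3, 5, 11, 13, 23, 23]
Append remaining from left: [25]. Merged: [2, 3, 5, 11, 13, 23, 23, 25]

Final merged array: [2, 3, 5, 11, 13, 23, 23, 25]
Total comparisons: 7

The merged array is [2, 3, 5, 11, 13, 23, 23, 25], requiring 7 comparisons. The merge step runs in O(n) time where n is the total number of elements.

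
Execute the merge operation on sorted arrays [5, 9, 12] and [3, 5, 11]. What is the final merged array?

Merging process:

Compare 5 vs 3: take 3 from right. Merged: [3]
Compare 5 vs 5: take 5 from left. Merged: [3, 5]
Compare 9 vs 5: take 5 from right. Merged: [3, 5, 5]
Compare 9 vs 11: take 9 from left. Merged: [3, 5, 5, 9]
Compare 12 vs 11: take 11 from right. Merged: [3, 5, 5, 9, 11]
Append remaining from left: [12]. Merged: [3, 5, 5, 9, 11, 12]

Final merged array: [3, 5, 5, 9, 11, 12]
Total comparisons: 5

The merged array is [3, 5, 5, 9, 11, 12], requiring 5 comparisons. The merge step runs in O(n) time where n is the total number of elements.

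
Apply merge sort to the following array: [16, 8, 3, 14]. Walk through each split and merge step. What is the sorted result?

Merge sort trace:

Split: [16, 8, 3, 14] -> [16, 8] and [3, 14]
  Split: [16, 8] -> [16] and [8]
  Merge: [16] + [8] -> [8, 16]
  Split: [3, 14] -> [3] and [14]
  Merge: [3] + [14] -> [3, 14]
Merge: [8, 16] + [3, 14] -> [3, 8, 14, 16]

Final sorted array: [3, 8, 14, 16]

The merge sort proceeds by recursively splitting the array and merging sorted halves.
After all merges, the sorted array is [3, 8, 14, 16].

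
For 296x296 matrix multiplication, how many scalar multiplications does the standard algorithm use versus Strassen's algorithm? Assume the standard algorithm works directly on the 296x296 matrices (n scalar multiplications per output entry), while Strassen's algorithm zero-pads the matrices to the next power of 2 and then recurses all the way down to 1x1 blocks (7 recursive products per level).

Matrix multiplication for 296x296 matrices:

Strassen's algorithm requires power-of-2 dimensions. Pad 296x296 to 512x512 (next power of 2).

Standard algorithm: 296^3 = 25934336 multiplications
Strassen's algorithm: 7^(log2(512)) = 7^9 = 40353607 multiplications
Difference: 25934336 - 40353607 = -14419271 (Strassen uses MORE here due to padding overhead — for small or just-over-power-of-2 n, padding can outweigh the per-level savings)

Standard: 25934336 multiplications (296^3). Strassen: 40353607 multiplications (7^9, after padding to 512x512). Strassen reduces 8 recursive multiplications to 7 at each level.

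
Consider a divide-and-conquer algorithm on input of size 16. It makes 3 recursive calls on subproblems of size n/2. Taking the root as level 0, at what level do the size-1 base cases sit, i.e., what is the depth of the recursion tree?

For divide and conquer with division factor 2:

Problem sizes at each level:
Level 0: 16
Level 1: 8
Level 2: 4
Level 3: 2
Level 4: 1

The root is level 0 and the size-1 base case is level 4 (the tree spans levels 0 through 4, i.e. 5 levels counting the root), so the depth is the number of divisions: log_2(16) = 4

The recursion tree depth is log_2(16) = 4. At each level, the problem size is divided by 2, so it takes 4 divisions to reduce to a base case of size 1. The algorithm makes 3 recursive calls at each level.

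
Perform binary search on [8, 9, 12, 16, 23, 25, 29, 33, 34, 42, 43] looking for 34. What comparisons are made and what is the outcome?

Binary search for 34 in [8, 9, 12, 16, 23, 25, 29, 33, 34, 42, 43]:

lo=0, hi=10, mid=5, arr[mid]=25 -> 25 < 34, search right half
lo=6, hi=10, mid=8, arr[mid]=34 -> Found target at index 8!

Binary search finds 34 at index 8 after 2 comparisons. The search repeatedly halves the search space by comparing with the middle element.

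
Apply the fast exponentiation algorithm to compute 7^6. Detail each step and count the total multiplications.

Computing 7^6 by squaring (build up from 7^1; each line after the first costs one multiplication):

7^1 = 7
7^2 = (7^1)^2 = 7^2 = 49
7^3 = 7 * 7^2 = 7 * 49 = 343
7^6 = (7^3)^2 = 343^2 = 117649

Result: 117649
Multiplications needed: 3 (3 lines after 7^1)

7^6 = 117649. Using exponentiation by squaring, this requires 3 multiplications. The key idea: if the exponent is even, square the half-power; if odd, multiply by the base once.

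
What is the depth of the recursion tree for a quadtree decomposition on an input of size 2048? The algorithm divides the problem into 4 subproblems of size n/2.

For divide and conquer with division factor 2:

Problem sizes at each level:
Level 0: 2048
Level 1: 1024
Level 2: 512
Level 3: 256
Level 4: 128
Level 5: 64
Level 6: 32
Level 7: 16
Level 8: 8
Level 9: 4
Level 10: 2
Level 11: 1

The root is level 0 and the size-1 base case is level 11 (the tree spans levels 0 through 11, i.e. 12 levels counting the root), so the depth is the number of divisions: log_2(2048) = 11

The recursion tree depth is log_2(2048) = 11. At each level, the problem size is divided by 2, so it takes 11 divisions to reduce to a base case of size 1. The algorithm makes 4 recursive calls at each level.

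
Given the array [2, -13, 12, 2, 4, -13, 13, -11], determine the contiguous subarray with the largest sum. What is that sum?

Using Kadane's algorithm on [2, -13, 12, 2, 4, -13, 13, -11]:

Scanning through the array:
Position 1 (value -13): max_ending_here = -11, max_so_far = 2
Position 2 (value 12): max_ending_here = 12, max_so_far = 12
Position 3 (value 2): max_ending_here = 14, max_so_far = 14
Position 4 (value 4): max_ending_here = 18, max_so_far = 18
Position 5 (value -13): max_ending_here = 5, max_so_far = 18
Position 6 (value 13): max_ending_here = 18, max_so_far = 18
Position 7 (value -11): max_ending_here = 7, max_so_far = 18

Maximum subarray: [12, 2, 4]
Maximum sum: 18

The maximum subarray is [12, 2, 4] with sum 18. This subarray runs from index 2 to index 4.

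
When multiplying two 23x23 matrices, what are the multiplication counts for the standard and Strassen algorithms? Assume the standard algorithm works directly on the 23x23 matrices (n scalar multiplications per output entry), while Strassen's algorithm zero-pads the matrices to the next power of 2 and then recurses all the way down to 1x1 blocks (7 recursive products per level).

Matrix multiplication for 23x23 matrices:

Strassen's algorithm requires power-of-2 dimensions. Pad 23x23 to 32x32 (next power of 2).

Standard algorithm: 23^3 = 12167 multiplications
Strassen's algorithm: 7^(log2(32)) = 7^5 = 16807 multiplications
Difference: 12167 - 16807 = -4640 (Strassen uses MORE here due to padding overhead — for small or just-over-power-of-2 n, padding can outweigh the per-level savings)

Standard: 12167 multiplications (23^3). Strassen: 16807 multiplications (7^5, after padding to 32x32). Strassen reduces 8 recursive multiplications to 7 at each level.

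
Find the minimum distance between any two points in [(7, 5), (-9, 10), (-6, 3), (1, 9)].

Computing all pairwise distances among 4 points:

d((7, 5), (-9, 10)) = 16.7631
d((7, 5), (-6, 3)) = 13.1529
d((7, 5), (1, 9)) = 7.2111 <-- minimum
d((-9, 10), (-6, 3)) = 7.6158
d((-9, 10), (1, 9)) = 10.0499
d((-6, 3), (1, 9)) = 9.2195

Closest pair: (7, 5) and (1, 9) with distance 7.2111

The closest pair is (7, 5) and (1, 9) with Euclidean distance 7.2111. For 4 points, brute-force pairwise comparison is shown above. For large n, the divide-and-conquer algorithm (sort by x, recurse on halves, check the dividing strip) achieves O(n log n).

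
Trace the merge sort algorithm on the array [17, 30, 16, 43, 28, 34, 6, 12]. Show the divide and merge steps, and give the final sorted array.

Merge sort trace:

Split: [17, 30, 16, 43, 28, 34, 6, 12] -> [17, 30, 16, 43] and [28, 34, 6, 12]
  Split: [17, 30, 16, 43] -> [17, 30] and [16, 43]
    Split: [17, 30] -> [17] and [30]
    Merge: [17] + [30] -> [17, 30]
    Split: [16, 43] -> [16] and [43]
    Merge: [16] + [43] -> [16, 43]
  Merge: [17, 30] + [16, 43] -> [16, 17, 30, 43]
  Split: [28, 34, 6, 12] -> [28, 34] and [6, 12]
    Split: [28, 34] -> [28] and [34]
    Merge: [28] + [34] -> [28, 34]
    Split: [6, 12] -> [6] and [12]
    Merge: [6] + [12] -> [6, 12]
  Merge: [28, 34] + [6, 12] -> [6, 12, 28, 34]
Merge: [16, 17, 30, 43] + [6, 12, 28, 34] -> [6, 12, 16, 17, 28, 30, 34, 43]

Final sorted array: [6, 12, 16, 17, 28, 30, 34, 43]

The merge sort proceeds by recursively splitting the array and merging sorted halves.
After all merges, the sorted array is [6, 12, 16, 17, 28, 30, 34, 43].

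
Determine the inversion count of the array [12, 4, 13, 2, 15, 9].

Finding inversions in [12, 4, 13, 2, 15, 9]:

(0, 1): arr[0]=12 > arr[1]=4
(0, 3): arr[0]=12 > arr[3]=2
(0, 5): arr[0]=12 > arr[5]=9
(1, 3): arr[1]=4 > arr[3]=2
(2, 3): arr[2]=13 > arr[3]=2
(2, 5): arr[2]=13 > arr[5]=9
(4, 5): arr[4]=15 > arr[5]=9

Total inversions: 7

The array has 7 inversion(s): (0,1), (0,3), (0,5), (1,3), (2,3), (2,5), (4,5). Each pair (i,j) satisfies i < j and arr[i] > arr[j].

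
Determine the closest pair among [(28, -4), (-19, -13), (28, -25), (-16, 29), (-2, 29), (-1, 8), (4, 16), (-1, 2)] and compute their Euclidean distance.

Computing all pairwise distances among 8 points:

d((28, -4), (-19, -13)) = 47.8539
d((28, -4), (28, -25)) = 21.0
d((28, -4), (-16, 29)) = 55.0
d((28, -4), (-2, 29)) = 44.5982
d((28, -4), (-1, 8)) = 31.3847
d((28, -4), (4, 16)) = 31.241
d((28, -4), (-1, 2)) = 29.6142
d((-19, -13), (28, -25)) = 48.5077
d((-19, -13), (-16, 29)) = 42.107
d((-19, -13), (-2, 29)) = 45.31
d((-19, -13), (-1, 8)) = 27.6586
d((-19, -13), (4, 16)) = 37.0135
d((-19, -13), (-1, 2)) = 23.4307
d((28, -25), (-16, 29)) = 69.6563
d((28, -25), (-2, 29)) = 61.7738
d((28, -25), (-1, 8)) = 43.9318
d((28, -25), (4, 16)) = 47.5079
d((28, -25), (-1, 2)) = 39.6232
d((-16, 29), (-2, 29)) = 14.0
d((-16, 29), (-1, 8)) = 25.807
d((-16, 29), (4, 16)) = 23.8537
d((-16, 29), (-1, 2)) = 30.8869
d((-2, 29), (-1, 8)) = 21.0238
d((-2, 29), (4, 16)) = 14.3178
d((-2, 29), (-1, 2)) = 27.0185
d((-1, 8), (4, 16)) = 9.434
d((-1, 8), (-1, 2)) = 6.0 <-- minimum
d((4, 16), (-1, 2)) = 14.8661

Closest pair: (-1, 8) and (-1, 2) with distance 6.0

The closest pair is (-1, 8) and (-1, 2) with Euclidean distance 6.0. For 8 points, brute-force pairwise comparison is shown above. For large n, the divide-and-conquer algorithm (sort by x, recurse on halves, check the dividing strip) achieves O(n log n).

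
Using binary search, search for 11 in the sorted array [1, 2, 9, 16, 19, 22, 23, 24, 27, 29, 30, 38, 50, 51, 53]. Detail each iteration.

Binary search for 11 in [1, 2, 9, 16, 19, 22, 23, 24, 27, 29, 30, 38, 50, 51, 53]:

lo=0, hi=14, mid=7, arr[mid]=24 -> 24 > 11, search left half
lo=0, hi=6, mid=3, arr[mid]=16 -> 16 > 11, search left half
lo=0, hi=2, mid=1, arr[mid]=2 -> 2 < 11, search right half
lo=2, hi=2, mid=2, arr[mid]=9 -> 9 < 11, search right half
lo=3 > hi=2, target 11 not found

Binary search determines that 11 is not in the array after 4 comparisons. The search space was exhausted without finding the target.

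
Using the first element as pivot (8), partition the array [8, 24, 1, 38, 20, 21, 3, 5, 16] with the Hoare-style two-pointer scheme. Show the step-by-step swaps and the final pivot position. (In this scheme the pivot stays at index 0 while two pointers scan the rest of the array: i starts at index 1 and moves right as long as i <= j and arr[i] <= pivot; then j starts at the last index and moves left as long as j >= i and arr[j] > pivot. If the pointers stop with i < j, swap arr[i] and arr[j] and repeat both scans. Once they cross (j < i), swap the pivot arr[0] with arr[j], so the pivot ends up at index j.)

Hoare-style two-pointer partition with pivot = 8:

Initial array: [8, 24, 1, 38, 20, 21, 3, 5, 16]

Pointers start at i = 1, j = 8.
i stops at index 1 (arr[1]=24 > 8), j stops at index 7 (arr[7]=5 <= 8): swap arr[1] and arr[7], array becomes [8, 5, 1, 38, 20, 21, 3, 24, 16]
i stops at index 3 (arr[3]=38 > 8), j stops at index 6 (arr[6]=3 <= 8): swap arr[3] and arr[6], array becomes [8, 5, 1, 3, 20, 21, 38, 24, 16]
i ends at 4, j ends at 3: the pointers have crossed (j < i), so scanning stops.

Swap pivot arr[0] with arr[3] to place pivot at position 3: [3, 5, 1, 8, 20, 21, 38, 24, 16]
Pivot position: 3

After partitioning with pivot 8, the array becomes [3, 5, 1, 8, 20, 21, 38, 24, 16]. The pivot is placed at index 3. All elements to the left of the pivot are <= 8, and all elements to the right are > 8.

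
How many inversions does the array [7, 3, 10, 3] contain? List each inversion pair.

Finding inversions in [7, 3, 10, 3]:

(0, 1): arr[0]=7 > arr[1]=3
(0, 3): arr[0]=7 > arr[3]=3
(2, 3): arr[2]=10 > arr[3]=3

Total inversions: 3

The array has 3 inversion(s): (0,1), (0,3), (2,3). Each pair (i,j) satisfies i < j and arr[i] > arr[j].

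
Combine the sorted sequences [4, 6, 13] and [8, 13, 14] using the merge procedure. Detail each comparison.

Merging process:

Compare 4 vs 8: take 4 from left. Merged: [4]
Compare 6 vs 8: take 6 from left. Merged: [4, 6]
Compare 13 vs 8: take 8 from right. Merged: [4, 6, 8]
Compare 13 vs 13: take 13 from left. Merged: [4, 6, 8, 13]
Append remaining from right: [13, 14]. Merged: [4, 6, 8, 13, 13, 14]

Final merged array: [4, 6, 8, 13, 13, 14]
Total comparisons: 4

The merged array is [4, 6, 8, 13, 13, 14], requiring 4 comparisons. The merge step runs in O(n) time where n is the total number of elements.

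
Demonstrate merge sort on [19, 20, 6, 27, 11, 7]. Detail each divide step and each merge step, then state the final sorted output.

Merge sort trace:

Split: [19, 20, 6, 27, 11, 7] -> [19, 20, 6] and [27, 11, 7]
  Split: [19, 20, 6] -> [19] and [20, 6]
    Split: [20, 6] -> [20] and [6]
    Merge: [20] + [6] -> [6, 20]
  Merge: [19] + [6, 20] -> [6, 19, 20]
  Split: [27, 11, 7] -> [27] and [11, 7]
    Split: [11, 7] -> [11] and [7]
    Merge: [11] + [7] -> [7, 11]
  Merge: [27] + [7, 11] -> [7, 11, 27]
Merge: [6, 19, 20] + [7, 11, 27] -> [6, 7, 11, 19, 20, 27]

Final sorted array: [6, 7, 11, 19, 20, 27]

The merge sort proceeds by recursively splitting the array and merging sorted halves.
After all merges, the sorted array is [6, 7, 11, 19, 20, 27].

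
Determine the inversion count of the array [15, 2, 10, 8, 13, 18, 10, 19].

Finding inversions in [15, 2, 10, 8, 13, 18, 10, 19]:

(0, 1): arr[0]=15 > arr[1]=2
(0, 2): arr[0]=15 > arr[2]=10
(0, 3): arr[0]=15 > arr[3]=8
(0, 4): arr[0]=15 > arr[4]=13
(0, 6): arr[0]=15 > arr[6]=10
(2, 3): arr[2]=10 > arr[3]=8
(4, 6): arr[4]=13 > arr[6]=10
(5, 6): arr[5]=18 > arr[6]=10

Total inversions: 8

The array has 8 inversion(s): (0,1), (0,2), (0,3), (0,4), (0,6), (2,3), (4,6), (5,6). Each pair (i,j) satisfies i < j and arr[i] > arr[j].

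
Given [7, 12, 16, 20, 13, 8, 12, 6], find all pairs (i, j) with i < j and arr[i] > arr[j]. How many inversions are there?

Finding inversions in [7, 12, 16, 20, 13, 8, 12, 6]:

(0, 7): arr[0]=7 > arr[7]=6
(1, 5): arr[1]=12 > arr[5]=8
(1, 7): arr[1]=12 > arr[7]=6
(2, 4): arr[2]=16 > arr[4]=13
(2, 5): arr[2]=16 > arr[5]=8
(2, 6): arr[2]=16 > arr[6]=12
(2, 7): arr[2]=16 > arr[7]=6
(3, 4): arr[3]=20 > arr[4]=13
(3, 5): arr[3]=20 > arr[5]=8
(3, 6): arr[3]=20 > arr[6]=12
(3, 7): arr[3]=20 > arr[7]=6
(4, 5): arr[4]=13 > arr[5]=8
(4, 6): arr[4]=13 > arr[6]=12
(4, 7): arr[4]=13 > arr[7]=6
(5, 7): arr[5]=8 > arr[7]=6
(6, 7): arr[6]=12 > arr[7]=6

Total inversions: 16

The array has 16 inversion(s): (0,7), (1,5), (1,7), (2,4), (2,5), (2,6), (2,7), (3,4), (3,5), (3,6), (3,7), (4,5), (4,6), (4,7), (5,7), (6,7). Each pair (i,j) satisfies i < j and arr[i] > arr[j].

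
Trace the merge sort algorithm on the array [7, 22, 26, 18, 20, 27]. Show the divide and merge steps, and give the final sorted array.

Merge sort trace:

Split: [7, 22, 26, 18, 20, 27] -> [7, 22, 26] and [18, 20, 27]
  Split: [7, 22, 26] -> [7] and [22, 26]
    Split: [22, 26] -> [22] and [26]
    Merge: [22] + [26] -> [22, 26]
  Merge: [7] + [22, 26] -> [7, 22, 26]
  Split: [18, 20, 27] -> [18] and [20, 27]
    Split: [20, 27] -> [20] and [27]
    Merge: [20] + [27] -> [20, 27]
  Merge: [18] + [20, 27] -> [18, 20, 27]
Merge: [7, 22, 26] + [18, 20, 27] -> [7, 18, 20, 22, 26, 27]

Final sorted array: [7, 18, 20, 22, 26, 27]

The merge sort proceeds by recursively splitting the array and merging sorted halves.
After all merges, the sorted array is [7, 18, 20, 22, 26, 27].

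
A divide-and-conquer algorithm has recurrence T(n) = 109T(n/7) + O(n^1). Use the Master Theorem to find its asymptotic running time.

Master Theorem for T(n) = 109T(n/7) + O(n^1):

a = 109, b = 7, c = 1
log_b(a) = log_7(109) = 2.4109

Case 1: c = 1 < log_7(109) = 2.4109
T(n) = O(n^(log_7 109))

For T(n) = 109T(n/7) + O(n^1): log_7(109) = 2.4109. This is Case 1 of the Master Theorem (c < log_b(a), work dominated by leaves), giving O(n^(log_7 109)).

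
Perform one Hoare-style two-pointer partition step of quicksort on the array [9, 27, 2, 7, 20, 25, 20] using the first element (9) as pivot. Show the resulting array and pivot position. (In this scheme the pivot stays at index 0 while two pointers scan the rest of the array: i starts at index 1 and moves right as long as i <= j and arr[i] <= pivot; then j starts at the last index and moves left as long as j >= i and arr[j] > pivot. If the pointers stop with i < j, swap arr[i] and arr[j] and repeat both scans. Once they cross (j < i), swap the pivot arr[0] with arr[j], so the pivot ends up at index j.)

Hoare-style two-pointer partition with pivot = 9:

Initial array: [9, 27, 2, 7, 20, 25, 20]

Pointers start at i = 1, j = 6.
i stops at index 1 (arr[1]=27 > 9), j stops at index 3 (arr[3]=7 <= 9): swap arr[1] and arr[3], array becomes [9, 7, 2, 27, 20, 25, 20]
i ends at 3, j ends at 2: the pointers have crossed (j < i), so scanning stops.

Swap pivot arr[0] with arr[2] to place pivot at position 2: [2, 7, 9, 27, 20, 25, 20]
Pivot position: 2

After partitioning with pivot 9, the array becomes [2, 7, 9, 27, 20, 25, 20]. The pivot is placed at index 2. All elements to the left of the pivot are <= 9, and all elements to the right are > 9.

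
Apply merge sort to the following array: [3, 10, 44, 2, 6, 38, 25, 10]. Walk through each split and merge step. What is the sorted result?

Merge sort trace:

Split: [3, 10, 44, 2, 6, 38, 25, 10] -> [3, 10, 44, 2] and [6, 38, 25, 10]
  Split: [3, 10, 44, 2] -> [3, 10] and [44, 2]
    Split: [3, 10] -> [3] and [10]
    Merge: [3] + [10] -> [3, 10]
    Split: [44, 2] -> [44] and [2]
    Merge: [44] + [2] -> [2, 44]
  Merge: [3, 10] + [2, 44] -> [2, 3, 10, 44]
  Split: [6, 38, 25, 10] -> [6, 38] and [25, 10]
    Split: [6, 38] -> [6] and [38]
    Merge: [6] + [38] -> [6, 38]
    Split: [25, 10] -> [25] and [10]
    Merge: [25] + [10] -> [10, 25]
  Merge: [6, 38] + [10, 25] -> [6, 10, 25, 38]
Merge: [2, 3, 10, 44] + [6, 10, 25, 38] -> [2, 3, 6, 10, 10, 25, 38, 44]

Final sorted array: [2, 3, 6, 10, 10, 25, 38, 44]

The merge sort proceeds by recursively splitting the array and merging sorted halves.
After all merges, the sorted array is [2, 3, 6, 10, 10, 25, 38, 44].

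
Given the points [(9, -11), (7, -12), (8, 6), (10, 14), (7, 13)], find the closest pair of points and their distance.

Computing all pairwise distances among 5 points:

d((9, -11), (7, -12)) = 2.2361 <-- minimum
d((9, -11), (8, 6)) = 17.0294
d((9, -11), (10, 14)) = 25.02
d((9, -11), (7, 13)) = 24.0832
d((7, -12), (8, 6)) = 18.0278
d((7, -12), (10, 14)) = 26.1725
d((7, -12), (7, 13)) = 25.0
d((8, 6), (10, 14)) = 8.2462
d((8, 6), (7, 13)) = 7.0711
d((10, 14), (7, 13)) = 3.1623

Closest pair: (9, -11) and (7, -12) with distance 2.2361

The closest pair is (9, -11) and (7, -12) with Euclidean distance 2.2361. For 5 points, brute-force pairwise comparison is shown above. For large n, the divide-and-conquer algorithm (sort by x, recurse on halves, check the dividing strip) achieves O(n log n).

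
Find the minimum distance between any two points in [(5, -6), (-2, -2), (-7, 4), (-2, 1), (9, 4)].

Computing all pairwise distances among 5 points:

d((5, -6), (-2, -2)) = 8.0623
d((5, -6), (-7, 4)) = 15.6205
d((5, -6), (-2, 1)) = 9.8995
d((5, -6), (9, 4)) = 10.7703
d((-2, -2), (-7, 4)) = 7.8102
d((-2, -2), (-2, 1)) = 3.0 <-- minimum
d((-2, -2), (9, 4)) = 12.53
d((-7, 4), (-2, 1)) = 5.831
d((-7, 4), (9, 4)) = 16.0
d((-2, 1), (9, 4)) = 11.4018

Closest pair: (-2, -2) and (-2, 1) with distance 3.0

The closest pair is (-2, -2) and (-2, 1) with Euclidean distance 3.0. For 5 points, brute-force pairwise comparison is shown above. For large n, the divide-and-conquer algorithm (sort by x, recurse on halves, check the dividing strip) achieves O(n log n).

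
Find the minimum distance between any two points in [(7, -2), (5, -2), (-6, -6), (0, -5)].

Computing all pairwise distances among 4 points:

d((7, -2), (5, -2)) = 2.0 <-- minimum
d((7, -2), (-6, -6)) = 13.6015
d((7, -2), (0, -5)) = 7.6158
d((5, -2), (-6, -6)) = 11.7047
d((5, -2), (0, -5)) = 5.831
d((-6, -6), (0, -5)) = 6.0828

Closest pair: (7, -2) and (5, -2) with distance 2.0

The closest pair is (7, -2) and (5, -2) with Euclidean distance 2.0. For 4 points, brute-force pairwise comparison is shown above. For large n, the divide-and-conquer algorithm (sort by x, recurse on halves, check the dividing strip) achieves O(n log n).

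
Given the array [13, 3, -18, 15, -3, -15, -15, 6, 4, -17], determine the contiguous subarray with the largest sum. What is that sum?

Using Kadane's algorithm on [13, 3, -18, 15, -3, -15, -15, 6, 4, -17]:

Scanning through the array:
Position 1 (value 3): max_ending_here = 16, max_so_far = 16
Position 2 (value -18): max_ending_here = -2, max_so_far = 16
Position 3 (value 15): max_ending_here = 15, max_so_far = 16
Position 4 (value -3): max_ending_here = 12, max_so_far = 16
Position 5 (value -15): max_ending_here = -3, max_so_far = 16
Position 6 (value -15): max_ending_here = -15, max_so_far = 16
Position 7 (value 6): max_ending_here = 6, max_so_far = 16
Position 8 (value 4): max_ending_here = 10, max_so_far = 16
Position 9 (value -17): max_ending_here = -7, max_so_far = 16

Maximum subarray: [13, 3]
Maximum sum: 16

The maximum subarray is [13, 3] with sum 16. This subarray runs from index 0 to index 1.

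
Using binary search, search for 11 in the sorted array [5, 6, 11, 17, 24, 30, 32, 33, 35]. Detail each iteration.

Binary search for 11 in [5, 6, 11, 17, 24, 30, 32, 33, 35]:

lo=0, hi=8, mid=4, arr[mid]=24 -> 24 > 11, search left half
lo=0, hi=3, mid=1, arr[mid]=6 -> 6 < 11, search right half
lo=2, hi=3, mid=2, arr[mid]=11 -> Found target at index 2!

Binary search finds 11 at index 2 after 3 comparisons. The search repeatedly halves the search space by comparing with the middle element.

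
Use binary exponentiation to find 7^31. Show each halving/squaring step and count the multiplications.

Computing 7^31 by squaring (build up from 7^1; each line after the first costs one multiplication):

7^1 = 7
7^2 = (7^1)^2 = 7^2 = 49
7^3 = 7 * 7^2 = 7 * 49 = 343
7^6 = (7^3)^2 = 343^2 = 117649
7^7 = 7 * 7^6 = 7 * 117649 = 823543
7^14 = (7^7)^2 = 823543^2 = 678223072849
7^15 = 7 * 7^14 = 7 * 678223072849 = 4747561509943
7^30 = (7^15)^2 = 4747561509943^2 = 22539340290692258087863249
7^31 = 7 * 7^30 = 7 * 22539340290692258087863249 = 157775382034845806615042743

Result: 157775382034845806615042743
Multiplications needed: 8 (8 lines after 7^1)

7^31 = 157775382034845806615042743. Using exponentiation by squaring, this requires 8 multiplications. The key idea: if the exponent is even, square the half-power; if odd, multiply by the base once.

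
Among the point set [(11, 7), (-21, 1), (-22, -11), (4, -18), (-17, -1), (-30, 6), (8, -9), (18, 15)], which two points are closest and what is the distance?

Computing all pairwise distances among 8 points:

d((11, 7), (-21, 1)) = 32.5576
d((11, 7), (-22, -11)) = 37.5899
d((11, 7), (4, -18)) = 25.9615
d((11, 7), (-17, -1)) = 29.1204
d((11, 7), (-30, 6)) = 41.0122
d((11, 7), (8, -9)) = 16.2788
d((11, 7), (18, 15)) = 10.6301
d((-21, 1), (-22, -11)) = 12.0416
d((-21, 1), (4, -18)) = 31.4006
d((-21, 1), (-17, -1)) = 4.4721 <-- minimum
d((-21, 1), (-30, 6)) = 10.2956
d((-21, 1), (8, -9)) = 30.6757
d((-21, 1), (18, 15)) = 41.4367
d((-22, -11), (4, -18)) = 26.9258
d((-22, -11), (-17, -1)) = 11.1803
d((-22, -11), (-30, 6)) = 18.7883
d((-22, -11), (8, -9)) = 30.0666
d((-22, -11), (18, 15)) = 47.7074
d((4, -18), (-17, -1)) = 27.0185
d((4, -18), (-30, 6)) = 41.6173
d((4, -18), (8, -9)) = 9.8489
d((4, -18), (18, 15)) = 35.8469
d((-17, -1), (-30, 6)) = 14.7648
d((-17, -1), (8, -9)) = 26.2488
d((-17, -1), (18, 15)) = 38.4838
d((-30, 6), (8, -9)) = 40.8534
d((-30, 6), (18, 15)) = 48.8365
d((8, -9), (18, 15)) = 26.0

Closest pair: (-21, 1) and (-17, -1) with distance 4.4721

The closest pair is (-21, 1) and (-17, -1) with Euclidean distance 4.4721. For 8 points, brute-force pairwise comparison is shown above. For large n, the divide-and-conquer algorithm (sort by x, recurse on halves, check the dividing strip) achieves O(n log n).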